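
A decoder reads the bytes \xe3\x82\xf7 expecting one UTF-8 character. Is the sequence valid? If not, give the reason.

invalid (non-continuation byte where continuation expected)

Leading byte 0xE3 = 11100011 → 3-byte form.
Byte 3 is 0xF7 = 11110111, which is not 10xxxxxx — expected a continuation byte.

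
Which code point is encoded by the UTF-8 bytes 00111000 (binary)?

U+0038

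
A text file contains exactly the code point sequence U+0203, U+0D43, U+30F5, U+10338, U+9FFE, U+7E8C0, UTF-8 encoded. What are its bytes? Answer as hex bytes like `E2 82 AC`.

U+0203: 2-byte form → C8 83.
U+0D43: 3-byte form → E0 B5 83.
U+30F5: 3-byte form → E3 83 B5.
U+10338: 4-byte form → F0 90 8C B8.
U+9FFE: 3-byte form → E9 BF BE.
U+7E8C0: 4-byte form → F1 BE A3 80.
Concatenated (19 bytes): C8 83 E0 B5 83 E3 83 B5 F0 90 8C B8 E9 BF BE F1 BE A3 80.

C8 83 E0 B5 83 E3 83 B5 F0 90 8C B8 E9 BF BE F1 BE A3 80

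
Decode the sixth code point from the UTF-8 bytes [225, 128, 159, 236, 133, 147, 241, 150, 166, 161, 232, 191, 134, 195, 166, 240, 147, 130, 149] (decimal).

U+13095

Offset 0: leading byte 0xE1 = 11100001 → 3-byte char #1 = E1 80 9F.
Offset 3: leading byte 0xEC = 11101100 → 3-byte char #2 = EC 85 93.
Offset 6: leading byte 0xF1 = 11110001 → 4-byte char #3 = F1 96 A6 A1.
Offset 10: leading byte 0xE8 = 11101000 → 3-byte char #4 = E8 BF 86.
Offset 13: leading byte 0xC3 = 11000011 → 2-byte char #5 = C3 A6.
Offset 15: leading byte 0xF0 = 11110000 → 4-byte char #6 = F0 93 82 95.
Leading byte 0xF0 = 11110000 matches 11110xxx → 4-byte sequence.
Byte 1: 0xF0 = 11110000, payload 000 (3 bits).
Byte 2: 0x93 = 10010011 (10xxxxxx ✓), payload 010011.
Byte 3: 0x82 = 10000010 (10xxxxxx ✓), payload 000010.
Byte 4: 0x95 = 10010101 (10xxxxxx ✓), payload 010101.
Concatenate: 000010011000010010101 = 0x13095 (21 bits → U+13095).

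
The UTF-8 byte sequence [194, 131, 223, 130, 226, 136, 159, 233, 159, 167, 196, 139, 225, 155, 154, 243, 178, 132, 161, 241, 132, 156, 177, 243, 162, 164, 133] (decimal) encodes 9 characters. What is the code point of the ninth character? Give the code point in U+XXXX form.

Offset 0: leading byte 0xC2 = 11000010 → 2-byte char #1 = C2 83.
Offset 2: leading byte 0xDF = 11011111 → 2-byte char #2 = DF 82.
Offset 4: leading byte 0xE2 = 11100010 → 3-byte char #3 = E2 88 9F.
Offset 7: leading byte 0xE9 = 11101001 → 3-byte char #4 = E9 9F A7.
Offset 10: leading byte 0xC4 = 11000100 → 2-byte char #5 = C4 8B.
Offset 12: leading byte 0xE1 = 11100001 → 3-byte char #6 = E1 9B 9A.
Offset 15: leading byte 0xF3 = 11110011 → 4-byte char #7 = F3 B2 84 A1.
Offset 19: leading byte 0xF1 = 11110001 → 4-byte char #8 = F1 84 9C B1.
Offset 23: leading byte 0xF3 = 11110011 → 4-byte char #9 = F3 A2 A4 85.
Leading byte 0xF3 = 11110011 matches 11110xxx → 4-byte sequence.
Byte 1: 0xF3 = 11110011, payload 011 (3 bits).
Byte 2: 0xA2 = 10100010 (10xxxxxx ✓), payload 100010.
Byte 3: 0xA4 = 10100100 (10xxxxxx ✓), payload 100100.
Byte 4: 0x85 = 10000101 (10xxxxxx ✓), payload 000101.
Concatenate: 011100010100100000101 = 0xE2905 (21 bits → U+E2905).

U+E2905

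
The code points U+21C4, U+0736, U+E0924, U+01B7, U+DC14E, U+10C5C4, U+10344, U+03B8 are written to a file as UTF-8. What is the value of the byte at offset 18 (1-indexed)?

0x97

1-indexed offset 18 is 0-indexed offset 17.
U+21C4 → 3-byte form E2 87 84 at offsets 0–2.
U+0736 → 2-byte form DC B6 at offsets 3–4.
U+E0924 → 4-byte form F3 A0 A4 A4 at offsets 5–8.
U+01B7 → 2-byte form C6 B7 at offsets 9–10.
U+DC14E → 4-byte form F3 9C 85 8E at offsets 11–14.
U+10C5C4 → 4-byte form F4 8C 97 84 at offsets 15–18.
Offset 17 falls in char 6's range; it's byte 3 of F4 8C 97 84 = 0x97.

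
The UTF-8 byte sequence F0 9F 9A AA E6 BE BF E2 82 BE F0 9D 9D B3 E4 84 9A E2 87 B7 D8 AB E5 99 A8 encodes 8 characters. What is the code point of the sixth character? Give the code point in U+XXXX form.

Offset 0: leading byte 0xF0 = 11110000 → 4-byte char #1 = F0 9F 9A AA.
Offset 4: leading byte 0xE6 = 11100110 → 3-byte char #2 = E6 BE BF.
Offset 7: leading byte 0xE2 = 11100010 → 3-byte char #3 = E2 82 BE.
Offset 10: leading byte 0xF0 = 11110000 → 4-byte char #4 = F0 9D 9D B3.
Offset 14: leading byte 0xE4 = 11100100 → 3-byte char #5 = E4 84 9A.
Offset 17: leading byte 0xE2 = 11100010 → 3-byte char #6 = E2 87 B7.
Leading byte 0xE2 = 11100010 matches 1110xxxx → 3-byte sequence.
Byte 1: 0xE2 = 11100010, payload 0010 (4 bits).
Byte 2: 0x87 = 10000111 (10xxxxxx ✓), payload 000111.
Byte 3: 0xB7 = 10110111 (10xxxxxx ✓), payload 110111.
Concatenate: 0010000111110111 = 0x21F7 (16 bits → U+21F7).

U+21F7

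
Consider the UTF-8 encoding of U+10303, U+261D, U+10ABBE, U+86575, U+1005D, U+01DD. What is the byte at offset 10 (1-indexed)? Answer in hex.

1-indexed offset 10 is 0-indexed offset 9.
U+10303 → 4-byte form F0 90 8C 83 at offsets 0–3.
U+261D → 3-byte form E2 98 9D at offsets 4–6.
U+10ABBE → 4-byte form F4 8A AE BE at offsets 7–10.
Offset 9 falls in char 3's range; it's byte 3 of F4 8A AE BE = 0xAE.

0xAE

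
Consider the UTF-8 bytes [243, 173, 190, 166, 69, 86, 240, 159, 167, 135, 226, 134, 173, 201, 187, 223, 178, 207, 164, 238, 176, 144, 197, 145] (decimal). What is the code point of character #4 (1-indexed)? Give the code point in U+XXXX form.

U+1F9C7

Offset 0: leading byte 0xF3 = 11110011 → 4-byte char #1 = F3 AD BE A6.
Offset 4: leading byte 0x45 = 01000101 → 1-byte char #2 = 45.
Offset 5: leading byte 0x56 = 01010110 → 1-byte char #3 = 56.
Offset 6: leading byte 0xF0 = 11110000 → 4-byte char #4 = F0 9F A7 87.
Leading byte 0xF0 = 11110000 matches 11110xxx → 4-byte sequence.
Byte 1: 0xF0 = 11110000, payload 000 (3 bits).
Byte 2: 0x9F = 10011111 (10xxxxxx ✓), payload 011111.
Byte 3: 0xA7 = 10100111 (10xxxxxx ✓), payload 100111.
Byte 4: 0x87 = 10000111 (10xxxxxx ✓), payload 000111.
Concatenate: 000011111100111000111 = 0x1F9C7 (21 bits → U+1F9C7).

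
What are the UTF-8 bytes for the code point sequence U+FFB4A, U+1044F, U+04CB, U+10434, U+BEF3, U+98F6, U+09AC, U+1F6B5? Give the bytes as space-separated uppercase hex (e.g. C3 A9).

U+FFB4A: 4-byte form → F3 BF AD 8A.
U+1044F: 4-byte form → F0 90 91 8F.
U+04CB: 2-byte form → D3 8B.
U+10434: 4-byte form → F0 90 90 B4.
U+BEF3: 3-byte form → EB BB B3.
U+98F6: 3-byte form → E9 A3 B6.
U+09AC: 3-byte form → E0 A6 AC.
U+1F6B5: 4-byte form → F0 9F 9A B5.
Concatenated (27 bytes): F3 BF AD 8A F0 90 91 8F D3 8B F0 90 90 B4 EB BB B3 E9 A3 B6 E0 A6 AC F0 9F 9A B5.

F3 BF AD 8A F0 90 91 8F D3 8B F0 90 90 B4 EB BB B3 E9 A3 B6 E0 A6 AC F0 9F 9A B5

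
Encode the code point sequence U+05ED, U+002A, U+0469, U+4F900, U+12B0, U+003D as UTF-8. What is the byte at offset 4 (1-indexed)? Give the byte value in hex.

0xD1

1-indexed offset 4 is 0-indexed offset 3.
U+05ED → 2-byte form D7 AD at offsets 0–1.
U+002A → 1-byte form 2A at offsets 2–2.
U+0469 → 2-byte form D1 A9 at offsets 3–4.
Offset 3 falls in char 3's range; it's byte 1 of D1 A9 = 0xD1.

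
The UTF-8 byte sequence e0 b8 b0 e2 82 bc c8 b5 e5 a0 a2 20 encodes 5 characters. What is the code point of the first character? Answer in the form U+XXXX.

Offset 0: leading byte 0xE0 = 11100000 → 3-byte char #1 = E0 B8 B0.
Leading byte 0xE0 = 11100000 matches 1110xxxx → 3-byte sequence.
Byte 1: 0xE0 = 11100000, payload 0000 (4 bits).
Byte 2: 0xB8 = 10111000 (10xxxxxx ✓), payload 111000.
Byte 3: 0xB0 = 10110000 (10xxxxxx ✓), payload 110000.
Concatenate: 0000111000110000 = 0xE30 (16 bits → U+0E30).

U+0E30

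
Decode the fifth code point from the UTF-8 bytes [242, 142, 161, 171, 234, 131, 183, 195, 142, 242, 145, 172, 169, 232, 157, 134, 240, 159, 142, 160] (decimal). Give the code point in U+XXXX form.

Offset 0: leading byte 0xF2 = 11110010 → 4-byte char #1 = F2 8E A1 AB.
Offset 4: leading byte 0xEA = 11101010 → 3-byte char #2 = EA 83 B7.
Offset 7: leading byte 0xC3 = 11000011 → 2-byte char #3 = C3 8E.
Offset 9: leading byte 0xF2 = 11110010 → 4-byte char #4 = F2 91 AC A9.
Offset 13: leading byte 0xE8 = 11101000 → 3-byte char #5 = E8 9D 86.
Leading byte 0xE8 = 11101000 matches 1110xxxx → 3-byte sequence.
Byte 1: 0xE8 = 11101000, payload 1000 (4 bits).
Byte 2: 0x9D = 10011101 (10xxxxxx ✓), payload 011101.
Byte 3: 0x86 = 10000110 (10xxxxxx ✓), payload 000110.
Concatenate: 1000011101000110 = 0x8746 (16 bits → U+8746).

U+8746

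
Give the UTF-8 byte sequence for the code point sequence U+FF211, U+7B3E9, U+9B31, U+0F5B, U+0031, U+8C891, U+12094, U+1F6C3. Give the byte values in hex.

U+FF211: 4-byte form → F3 BF 88 91.
U+7B3E9: 4-byte form → F1 BB 8F A9.
U+9B31: 3-byte form → E9 AC B1.
U+0F5B: 3-byte form → E0 BD 9B.
U+0031: 1-byte form → 31.
U+8C891: 4-byte form → F2 8C A2 91.
U+12094: 4-byte form → F0 92 82 94.
U+1F6C3: 4-byte form → F0 9F 9B 83.
Concatenated (27 bytes): F3 BF 88 91 F1 BB 8F A9 E9 AC B1 E0 BD 9B 31 F2 8C A2 91 F0 92 82 94 F0 9F 9B 83.

F3 BF 88 91 F1 BB 8F A9 E9 AC B1 E0 BD 9B 31 F2 8C A2 91 F0 92 82 94 F0 9F 9B 83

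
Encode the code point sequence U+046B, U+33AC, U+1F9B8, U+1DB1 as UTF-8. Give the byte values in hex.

D1 AB E3 8E AC F0 9F A6 B8 E1 B6 B1

U+046B: 2-byte form → D1 AB.
U+33AC: 3-byte form → E3 8E AC.
U+1F9B8: 4-byte form → F0 9F A6 B8.
U+1DB1: 3-byte form → E1 B6 B1.
Concatenated (12 bytes): D1 AB E3 8E AC F0 9F A6 B8 E1 B6 B1.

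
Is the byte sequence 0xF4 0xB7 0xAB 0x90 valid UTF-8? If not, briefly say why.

Leading byte 0xF4 = 11110100 → 4-byte form.
Payload = 0x137AD0, which exceeds U+10FFFF, the maximum Unicode code point. (Leading bytes F5–FF, or F4 followed by ≥ 0x90, are invalid.)

invalid (encodes a value above U+10FFFF)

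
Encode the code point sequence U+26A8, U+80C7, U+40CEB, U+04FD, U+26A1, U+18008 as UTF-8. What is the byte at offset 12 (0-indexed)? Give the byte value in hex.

U+26A8 → 3-byte form E2 9A A8 at offsets 0–2.
U+80C7 → 3-byte form E8 83 87 at offsets 3–5.
U+40CEB → 4-byte form F1 80 B3 AB at offsets 6–9.
U+04FD → 2-byte form D3 BD at offsets 10–11.
U+26A1 → 3-byte form E2 9A A1 at offsets 12–14.
Offset 12 falls in char 5's range; it's byte 1 of E2 9A A1 = 0xE2.

0xE2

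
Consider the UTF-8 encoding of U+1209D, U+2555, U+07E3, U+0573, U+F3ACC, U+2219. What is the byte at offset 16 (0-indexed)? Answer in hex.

0x88

U+1209D → 4-byte form F0 92 82 9D at offsets 0–3.
U+2555 → 3-byte form E2 95 95 at offsets 4–6.
U+07E3 → 2-byte form DF A3 at offsets 7–8.
U+0573 → 2-byte form D5 B3 at offsets 9–10.
U+F3ACC → 4-byte form F3 B3 AB 8C at offsets 11–14.
U+2219 → 3-byte form E2 88 99 at offsets 15–17.
Offset 16 falls in char 6's range; it's byte 2 of E2 88 99 = 0x88.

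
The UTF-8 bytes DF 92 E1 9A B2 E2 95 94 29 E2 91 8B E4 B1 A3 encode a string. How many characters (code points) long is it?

Byte at offset 0: 0xDF = 11011111 → 2-byte char (#1). Advance 2.
Byte at offset 2: 0xE1 = 11100001 → 3-byte char (#2). Advance 3.
Byte at offset 5: 0xE2 = 11100010 → 3-byte char (#3). Advance 3.
Byte at offset 8: 0x29 = 00101001 → 1-byte char (#4). Advance 1.
Byte at offset 9: 0xE2 = 11100010 → 3-byte char (#5). Advance 3.
Byte at offset 12: 0xE4 = 11100100 → 3-byte char (#6). Advance 3.
Reached end at offset 15 after 6 code points.

6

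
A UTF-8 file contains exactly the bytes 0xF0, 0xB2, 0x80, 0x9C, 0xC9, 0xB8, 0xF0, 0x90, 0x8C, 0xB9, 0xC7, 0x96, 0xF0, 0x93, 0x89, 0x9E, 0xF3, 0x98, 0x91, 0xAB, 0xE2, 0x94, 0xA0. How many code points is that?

Byte at offset 0: 0xF0 = 11110000 → 4-byte char (#1). Advance 4.
Byte at offset 4: 0xC9 = 11001001 → 2-byte char (#2). Advance 2.
Byte at offset 6: 0xF0 = 11110000 → 4-byte char (#3). Advance 4.
Byte at offset 10: 0xC7 = 11000111 → 2-byte char (#4). Advance 2.
Byte at offset 12: 0xF0 = 11110000 → 4-byte char (#5). Advance 4.
Byte at offset 16: 0xF3 = 11110011 → 4-byte char (#6). Advance 4.
Byte at offset 20: 0xE2 = 11100010 → 3-byte char (#7). Advance 3.
Reached end at offset 23 after 7 code points.

7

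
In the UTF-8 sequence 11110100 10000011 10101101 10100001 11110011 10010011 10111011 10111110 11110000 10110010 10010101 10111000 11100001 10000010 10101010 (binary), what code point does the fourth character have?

U+10AA

Offset 0: leading byte 0xF4 = 11110100 → 4-byte char #1 = F4 83 AD A1.
Offset 4: leading byte 0xF3 = 11110011 → 4-byte char #2 = F3 93 BB BE.
Offset 8: leading byte 0xF0 = 11110000 → 4-byte char #3 = F0 B2 95 B8.
Offset 12: leading byte 0xE1 = 11100001 → 3-byte char #4 = E1 82 AA.
Leading byte 0xE1 = 11100001 matches 1110xxxx → 3-byte sequence.
Byte 1: 0xE1 = 11100001, payload 0001 (4 bits).
Byte 2: 0x82 = 10000010 (10xxxxxx ✓), payload 000010.
Byte 3: 0xAA = 10101010 (10xxxxxx ✓), payload 101010.
Concatenate: 0001000010101010 = 0x10AA (16 bits → U+10AA).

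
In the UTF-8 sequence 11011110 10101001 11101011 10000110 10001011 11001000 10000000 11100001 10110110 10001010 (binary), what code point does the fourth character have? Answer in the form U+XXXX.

Offset 0: leading byte 0xDE = 11011110 → 2-byte char #1 = DE A9.
Offset 2: leading byte 0xEB = 11101011 → 3-byte char #2 = EB 86 8B.
Offset 5: leading byte 0xC8 = 11001000 → 2-byte char #3 = C8 80.
Offset 7: leading byte 0xE1 = 11100001 → 3-byte char #4 = E1 B6 8A.
Leading byte 0xE1 = 11100001 matches 1110xxxx → 3-byte sequence.
Byte 1: 0xE1 = 11100001, payload 0001 (4 bits).
Byte 2: 0xB6 = 10110110 (10xxxxxx ✓), payload 110110.
Byte 3: 0x8A = 10001010 (10xxxxxx ✓), payload 001010.
Concatenate: 0001110110001010 = 0x1D8A (16 bits → U+1D8A).

U+1D8A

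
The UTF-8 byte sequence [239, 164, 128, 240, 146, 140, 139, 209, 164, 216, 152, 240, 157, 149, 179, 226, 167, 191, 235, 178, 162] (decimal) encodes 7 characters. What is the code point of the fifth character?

U+1D573

Offset 0: leading byte 0xEF = 11101111 → 3-byte char #1 = EF A4 80.
Offset 3: leading byte 0xF0 = 11110000 → 4-byte char #2 = F0 92 8C 8B.
Offset 7: leading byte 0xD1 = 11010001 → 2-byte char #3 = D1 A4.
Offset 9: leading byte 0xD8 = 11011000 → 2-byte char #4 = D8 98.
Offset 11: leading byte 0xF0 = 11110000 → 4-byte char #5 = F0 9D 95 B3.
Leading byte 0xF0 = 11110000 matches 11110xxx → 4-byte sequence.
Byte 1: 0xF0 = 11110000, payload 000 (3 bits).
Byte 2: 0x9D = 10011101 (10xxxxxx ✓), payload 011101.
Byte 3: 0x95 = 10010101 (10xxxxxx ✓), payload 010101.
Byte 4: 0xB3 = 10110011 (10xxxxxx ✓), payload 110011.
Concatenate: 000011101010101110011 = 0x1D573 (21 bits → U+1D573).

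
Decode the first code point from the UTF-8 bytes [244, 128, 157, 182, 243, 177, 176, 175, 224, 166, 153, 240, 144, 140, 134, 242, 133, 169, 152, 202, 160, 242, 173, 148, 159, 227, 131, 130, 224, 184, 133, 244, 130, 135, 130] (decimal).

U+100776

Offset 0: leading byte 0xF4 = 11110100 → 4-byte char #1 = F4 80 9D B6.
Leading byte 0xF4 = 11110100 matches 11110xxx → 4-byte sequence.
Byte 1: 0xF4 = 11110100, payload 100 (3 bits).
Byte 2: 0x80 = 10000000 (10xxxxxx ✓), payload 000000.
Byte 3: 0x9D = 10011101 (10xxxxxx ✓), payload 011101.
Byte 4: 0xB6 = 10110110 (10xxxxxx ✓), payload 110110.
Concatenate: 100000000011101110110 = 0x100776 (21 bits → U+100776).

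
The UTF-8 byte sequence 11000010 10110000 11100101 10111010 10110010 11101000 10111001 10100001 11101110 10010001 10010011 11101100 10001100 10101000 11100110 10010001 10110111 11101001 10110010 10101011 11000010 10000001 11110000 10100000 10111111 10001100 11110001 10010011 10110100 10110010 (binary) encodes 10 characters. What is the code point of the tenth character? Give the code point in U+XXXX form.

Offset 0: leading byte 0xC2 = 11000010 → 2-byte char #1 = C2 B0.
Offset 2: leading byte 0xE5 = 11100101 → 3-byte char #2 = E5 BA B2.
Offset 5: leading byte 0xE8 = 11101000 → 3-byte char #3 = E8 B9 A1.
Offset 8: leading byte 0xEE = 11101110 → 3-byte char #4 = EE 91 93.
Offset 11: leading byte 0xEC = 11101100 → 3-byte char #5 = EC 8C A8.
Offset 14: leading byte 0xE6 = 11100110 → 3-byte char #6 = E6 91 B7.
Offset 17: leading byte 0xE9 = 11101001 → 3-byte char #7 = E9 B2 AB.
Offset 20: leading byte 0xC2 = 11000010 → 2-byte char #8 = C2 81.
Offset 22: leading byte 0xF0 = 11110000 → 4-byte char #9 = F0 A0 BF 8C.
Offset 26: leading byte 0xF1 = 11110001 → 4-byte char #10 = F1 93 B4 B2.
Leading byte 0xF1 = 11110001 matches 11110xxx → 4-byte sequence.
Byte 1: 0xF1 = 11110001, payload 001 (3 bits).
Byte 2: 0x93 = 10010011 (10xxxxxx ✓), payload 010011.
Byte 3: 0xB4 = 10110100 (10xxxxxx ✓), payload 110100.
Byte 4: 0xB2 = 10110010 (10xxxxxx ✓), payload 110010.
Concatenate: 001010011110100110010 = 0x53D32 (21 bits → U+53D32).

U+53D32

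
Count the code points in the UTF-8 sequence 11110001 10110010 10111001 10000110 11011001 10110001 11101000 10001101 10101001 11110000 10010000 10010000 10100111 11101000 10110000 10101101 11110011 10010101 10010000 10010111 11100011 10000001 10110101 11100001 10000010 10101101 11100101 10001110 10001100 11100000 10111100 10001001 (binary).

10

Byte at offset 0: 0xF1 = 11110001 → 4-byte char (#1). Advance 4.
Byte at offset 4: 0xD9 = 11011001 → 2-byte char (#2). Advance 2.
Byte at offset 6: 0xE8 = 11101000 → 3-byte char (#3). Advance 3.
Byte at offset 9: 0xF0 = 11110000 → 4-byte char (#4). Advance 4.
Byte at offset 13: 0xE8 = 11101000 → 3-byte char (#5). Advance 3.
Byte at offset 16: 0xF3 = 11110011 → 4-byte char (#6). Advance 4.
Byte at offset 20: 0xE3 = 11100011 → 3-byte char (#7). Advance 3.
Byte at offset 23: 0xE1 = 11100001 → 3-byte char (#8). Advance 3.
Byte at offset 26: 0xE5 = 11100101 → 3-byte char (#9). Advance 3.
Byte at offset 29: 0xE0 = 11100000 → 3-byte char (#10). Advance 3.
Reached end at offset 32 after 10 code points.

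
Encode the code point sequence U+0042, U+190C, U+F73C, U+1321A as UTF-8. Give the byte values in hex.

U+0042: 1-byte form → 42.
U+190C: 3-byte form → E1 A4 8C.
U+F73C: 3-byte form → EF 9C BC.
U+1321A: 4-byte form → F0 93 88 9A.
Concatenated (11 bytes): 42 E1 A4 8C EF 9C BC F0 93 88 9A.

42 E1 A4 8C EF 9C BC F0 93 88 9A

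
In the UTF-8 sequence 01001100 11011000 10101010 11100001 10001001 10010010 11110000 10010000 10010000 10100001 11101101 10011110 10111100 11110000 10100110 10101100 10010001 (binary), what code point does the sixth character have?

U+26B11

Offset 0: leading byte 0x4C = 01001100 → 1-byte char #1 = 4C.
Offset 1: leading byte 0xD8 = 11011000 → 2-byte char #2 = D8 AA.
Offset 3: leading byte 0xE1 = 11100001 → 3-byte char #3 = E1 89 92.
Offset 6: leading byte 0xF0 = 11110000 → 4-byte char #4 = F0 90 90 A1.
Offset 10: leading byte 0xED = 11101101 → 3-byte char #5 = ED 9E BC.
Offset 13: leading byte 0xF0 = 11110000 → 4-byte char #6 = F0 A6 AC 91.
Leading byte 0xF0 = 11110000 matches 11110xxx → 4-byte sequence.
Byte 1: 0xF0 = 11110000, payload 000 (3 bits).
Byte 2: 0xA6 = 10100110 (10xxxxxx ✓), payload 100110.
Byte 3: 0xAC = 10101100 (10xxxxxx ✓), payload 101100.
Byte 4: 0x91 = 10010001 (10xxxxxx ✓), payload 010001.
Concatenate: 000100110101100010001 = 0x26B11 (21 bits → U+26B11).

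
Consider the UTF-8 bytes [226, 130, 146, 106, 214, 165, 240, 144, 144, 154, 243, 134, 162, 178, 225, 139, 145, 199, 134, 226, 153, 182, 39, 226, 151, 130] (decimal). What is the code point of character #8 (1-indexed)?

U+2676

Offset 0: leading byte 0xE2 = 11100010 → 3-byte char #1 = E2 82 92.
Offset 3: leading byte 0x6A = 01101010 → 1-byte char #2 = 6A.
Offset 4: leading byte 0xD6 = 11010110 → 2-byte char #3 = D6 A5.
Offset 6: leading byte 0xF0 = 11110000 → 4-byte char #4 = F0 90 90 9A.
Offset 10: leading byte 0xF3 = 11110011 → 4-byte char #5 = F3 86 A2 B2.
Offset 14: leading byte 0xE1 = 11100001 → 3-byte char #6 = E1 8B 91.
Offset 17: leading byte 0xC7 = 11000111 → 2-byte char #7 = C7 86.
Offset 19: leading byte 0xE2 = 11100010 → 3-byte char #8 = E2 99 B6.
Leading byte 0xE2 = 11100010 matches 1110xxxx → 3-byte sequence.
Byte 1: 0xE2 = 11100010, payload 0010 (4 bits).
Byte 2: 0x99 = 10011001 (10xxxxxx ✓), payload 011001.
Byte 3: 0xB6 = 10110110 (10xxxxxx ✓), payload 110110.
Concatenate: 0010011001110110 = 0x2676 (16 bits → U+2676).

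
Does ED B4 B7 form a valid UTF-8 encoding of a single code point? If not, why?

Structurally a 3-byte sequence; payload = 0xDD37.
But 0xDD37 is in U+D800–U+DFFF, the surrogate range. Surrogates are not Unicode scalar values and are forbidden in UTF-8.

invalid (encodes a surrogate (U+D800–U+DFFF))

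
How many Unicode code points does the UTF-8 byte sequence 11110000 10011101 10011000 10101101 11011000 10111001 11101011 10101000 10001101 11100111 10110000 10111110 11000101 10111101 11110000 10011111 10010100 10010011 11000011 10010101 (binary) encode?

7

Byte at offset 0: 0xF0 = 11110000 → 4-byte char (#1). Advance 4.
Byte at offset 4: 0xD8 = 11011000 → 2-byte char (#2). Advance 2.
Byte at offset 6: 0xEB = 11101011 → 3-byte char (#3). Advance 3.
Byte at offset 9: 0xE7 = 11100111 → 3-byte char (#4). Advance 3.
Byte at offset 12: 0xC5 = 11000101 → 2-byte char (#5). Advance 2.
Byte at offset 14: 0xF0 = 11110000 → 4-byte char (#6). Advance 4.
Byte at offset 18: 0xC3 = 11000011 → 2-byte char (#7). Advance 2.
Reached end at offset 20 after 7 code points.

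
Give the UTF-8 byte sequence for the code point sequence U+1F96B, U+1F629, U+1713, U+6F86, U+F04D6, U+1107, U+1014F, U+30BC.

F0 9F A5 AB F0 9F 98 A9 E1 9C 93 E6 BE 86 F3 B0 93 96 E1 84 87 F0 90 85 8F E3 82 BC

U+1F96B: 4-byte form → F0 9F A5 AB.
U+1F629: 4-byte form → F0 9F 98 A9.
U+1713: 3-byte form → E1 9C 93.
U+6F86: 3-byte form → E6 BE 86.
U+F04D6: 4-byte form → F3 B0 93 96.
U+1107: 3-byte form → E1 84 87.
U+1014F: 4-byte form → F0 90 85 8F.
U+30BC: 3-byte form → E3 82 BC.
Concatenated (28 bytes): F0 9F A5 AB F0 9F 98 A9 E1 9C 93 E6 BE 86 F3 B0 93 96 E1 84 87 F0 90 85 8F E3 82 BC.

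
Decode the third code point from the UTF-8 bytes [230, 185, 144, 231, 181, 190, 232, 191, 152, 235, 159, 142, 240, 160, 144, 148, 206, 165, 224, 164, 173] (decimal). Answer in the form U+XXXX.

U+8FD8

Offset 0: leading byte 0xE6 = 11100110 → 3-byte char #1 = E6 B9 90.
Offset 3: leading byte 0xE7 = 11100111 → 3-byte char #2 = E7 B5 BE.
Offset 6: leading byte 0xE8 = 11101000 → 3-byte char #3 = E8 BF 98.
Leading byte 0xE8 = 11101000 matches 1110xxxx → 3-byte sequence.
Byte 1: 0xE8 = 11101000, payload 1000 (4 bits).
Byte 2: 0xBF = 10111111 (10xxxxxx ✓), payload 111111.
Byte 3: 0x98 = 10011000 (10xxxxxx ✓), payload 011000.
Concatenate: 1000111111011000 = 0x8FD8 (16 bits → U+8FD8).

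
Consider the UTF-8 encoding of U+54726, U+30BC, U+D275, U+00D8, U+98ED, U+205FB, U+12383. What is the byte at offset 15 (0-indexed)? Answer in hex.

0xF0

U+54726 → 4-byte form F1 94 9C A6 at offsets 0–3.
U+30BC → 3-byte form E3 82 BC at offsets 4–6.
U+D275 → 3-byte form ED 89 B5 at offsets 7–9.
U+00D8 → 2-byte form C3 98 at offsets 10–11.
U+98ED → 3-byte form E9 A3 AD at offsets 12–14.
U+205FB → 4-byte form F0 A0 97 BB at offsets 15–18.
Offset 15 falls in char 6's range; it's byte 1 of F0 A0 97 BB = 0xF0.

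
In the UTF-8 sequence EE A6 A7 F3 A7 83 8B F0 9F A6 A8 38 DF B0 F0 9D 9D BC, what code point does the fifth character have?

U+07F0

Offset 0: leading byte 0xEE = 11101110 → 3-byte char #1 = EE A6 A7.
Offset 3: leading byte 0xF3 = 11110011 → 4-byte char #2 = F3 A7 83 8B.
Offset 7: leading byte 0xF0 = 11110000 → 4-byte char #3 = F0 9F A6 A8.
Offset 11: leading byte 0x38 = 00111000 → 1-byte char #4 = 38.
Offset 12: leading byte 0xDF = 11011111 → 2-byte char #5 = DF B0.
Leading byte 0xDF = 11011111 matches 110xxxxx → 2-byte sequence.
Byte 1: 0xDF = 11011111, payload 11111 (5 bits).
Byte 2: 0xB0 = 10110000 (10xxxxxx ✓), payload 110000.
Concatenate: 11111110000 = 0x7F0 (11 bits → U+07F0).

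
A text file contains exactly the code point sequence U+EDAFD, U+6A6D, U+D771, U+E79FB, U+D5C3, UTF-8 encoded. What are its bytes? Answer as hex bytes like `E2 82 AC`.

F3 AD AB BD E6 A9 AD ED 9D B1 F3 A7 A7 BB ED 97 83

U+EDAFD: 4-byte form → F3 AD AB BD.
U+6A6D: 3-byte form → E6 A9 AD.
U+D771: 3-byte form → ED 9D B1.
U+E79FB: 4-byte form → F3 A7 A7 BB.
U+D5C3: 3-byte form → ED 97 83.
Concatenated (17 bytes): F3 AD AB BD E6 A9 AD ED 9D B1 F3 A7 A7 BB ED 97 83.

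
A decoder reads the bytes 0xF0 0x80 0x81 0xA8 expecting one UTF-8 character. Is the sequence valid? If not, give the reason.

invalid (overlong encoding)

Leading byte 0xF0 = 11110000 → 4-byte form.
Continuation bytes all match 10xxxxxx. Payload decodes to 0x68.
But 0x68 < 0x10000, the minimum for a 4-byte sequence — this is an overlong encoding.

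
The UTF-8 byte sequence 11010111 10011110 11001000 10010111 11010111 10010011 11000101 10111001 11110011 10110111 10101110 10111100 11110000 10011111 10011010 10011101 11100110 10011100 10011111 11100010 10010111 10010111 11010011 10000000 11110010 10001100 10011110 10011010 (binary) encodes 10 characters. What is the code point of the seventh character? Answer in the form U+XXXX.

Offset 0: leading byte 0xD7 = 11010111 → 2-byte char #1 = D7 9E.
Offset 2: leading byte 0xC8 = 11001000 → 2-byte char #2 = C8 97.
Offset 4: leading byte 0xD7 = 11010111 → 2-byte char #3 = D7 93.
Offset 6: leading byte 0xC5 = 11000101 → 2-byte char #4 = C5 B9.
Offset 8: leading byte 0xF3 = 11110011 → 4-byte char #5 = F3 B7 AE BC.
Offset 12: leading byte 0xF0 = 11110000 → 4-byte char #6 = F0 9F 9A 9D.
Offset 16: leading byte 0xE6 = 11100110 → 3-byte char #7 = E6 9C 9F.
Leading byte 0xE6 = 11100110 matches 1110xxxx → 3-byte sequence.
Byte 1: 0xE6 = 11100110, payload 0110 (4 bits).
Byte 2: 0x9C = 10011100 (10xxxxxx ✓), payload 011100.
Byte 3: 0x9F = 10011111 (10xxxxxx ✓), payload 011111.
Concatenate: 0110011100011111 = 0x671F (16 bits → U+671F).

U+671F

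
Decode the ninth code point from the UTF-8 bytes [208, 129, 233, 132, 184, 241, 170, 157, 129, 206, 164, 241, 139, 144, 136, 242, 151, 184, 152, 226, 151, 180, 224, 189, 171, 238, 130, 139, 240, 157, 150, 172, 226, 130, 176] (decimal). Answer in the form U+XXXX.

Offset 0: leading byte 0xD0 = 11010000 → 2-byte char #1 = D0 81.
Offset 2: leading byte 0xE9 = 11101001 → 3-byte char #2 = E9 84 B8.
Offset 5: leading byte 0xF1 = 11110001 → 4-byte char #3 = F1 AA 9D 81.
Offset 9: leading byte 0xCE = 11001110 → 2-byte char #4 = CE A4.
Offset 11: leading byte 0xF1 = 11110001 → 4-byte char #5 = F1 8B 90 88.
Offset 15: leading byte 0xF2 = 11110010 → 4-byte char #6 = F2 97 B8 98.
Offset 19: leading byte 0xE2 = 11100010 → 3-byte char #7 = E2 97 B4.
Offset 22: leading byte 0xE0 = 11100000 → 3-byte char #8 = E0 BD AB.
Offset 25: leading byte 0xEE = 11101110 → 3-byte char #9 = EE 82 8B.
Leading byte 0xEE = 11101110 matches 1110xxxx → 3-byte sequence.
Byte 1: 0xEE = 11101110, payload 1110 (4 bits).
Byte 2: 0x82 = 10000010 (10xxxxxx ✓), payload 000010.
Byte 3: 0x8B = 10001011 (10xxxxxx ✓), payload 001011.
Concatenate: 1110000010001011 = 0xE08B (16 bits → U+E08B).

U+E08B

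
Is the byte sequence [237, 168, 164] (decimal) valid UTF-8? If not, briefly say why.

invalid (encodes a surrogate (U+D800–U+DFFF))

Structurally a 3-byte sequence; payload = 0xDA24.
But 0xDA24 is in U+D800–U+DFFF, the surrogate range. Surrogates are not Unicode scalar values and are forbidden in UTF-8.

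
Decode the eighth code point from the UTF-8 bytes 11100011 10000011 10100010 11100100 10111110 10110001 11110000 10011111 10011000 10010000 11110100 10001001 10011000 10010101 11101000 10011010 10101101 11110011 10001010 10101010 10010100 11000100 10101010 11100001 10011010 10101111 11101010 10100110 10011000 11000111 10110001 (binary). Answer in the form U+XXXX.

U+16AF

Offset 0: leading byte 0xE3 = 11100011 → 3-byte char #1 = E3 83 A2.
Offset 3: leading byte 0xE4 = 11100100 → 3-byte char #2 = E4 BE B1.
Offset 6: leading byte 0xF0 = 11110000 → 4-byte char #3 = F0 9F 98 90.
Offset 10: leading byte 0xF4 = 11110100 → 4-byte char #4 = F4 89 98 95.
Offset 14: leading byte 0xE8 = 11101000 → 3-byte char #5 = E8 9A AD.
Offset 17: leading byte 0xF3 = 11110011 → 4-byte char #6 = F3 8A AA 94.
Offset 21: leading byte 0xC4 = 11000100 → 2-byte char #7 = C4 AA.
Offset 23: leading byte 0xE1 = 11100001 → 3-byte char #8 = E1 9A AF.
Leading byte 0xE1 = 11100001 matches 1110xxxx → 3-byte sequence.
Byte 1: 0xE1 = 11100001, payload 0001 (4 bits).
Byte 2: 0x9A = 10011010 (10xxxxxx ✓), payload 011010.
Byte 3: 0xAF = 10101111 (10xxxxxx ✓), payload 101111.
Concatenate: 0001011010101111 = 0x16AF (16 bits → U+16AF).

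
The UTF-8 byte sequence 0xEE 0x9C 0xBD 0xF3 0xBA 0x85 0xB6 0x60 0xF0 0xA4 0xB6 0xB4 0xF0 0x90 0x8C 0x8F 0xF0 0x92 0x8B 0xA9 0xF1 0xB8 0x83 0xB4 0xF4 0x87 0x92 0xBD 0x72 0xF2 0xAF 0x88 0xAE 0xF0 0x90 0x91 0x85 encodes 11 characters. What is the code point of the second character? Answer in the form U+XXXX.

Offset 0: leading byte 0xEE = 11101110 → 3-byte char #1 = EE 9C BD.
Offset 3: leading byte 0xF3 = 11110011 → 4-byte char #2 = F3 BA 85 B6.
Leading byte 0xF3 = 11110011 matches 11110xxx → 4-byte sequence.
Byte 1: 0xF3 = 11110011, payload 011 (3 bits).
Byte 2: 0xBA = 10111010 (10xxxxxx ✓), payload 111010.
Byte 3: 0x85 = 10000101 (10xxxxxx ✓), payload 000101.
Byte 4: 0xB6 = 10110110 (10xxxxxx ✓), payload 110110.
Concatenate: 011111010000101110110 = 0xFA176 (21 bits → U+FA176).

U+FA176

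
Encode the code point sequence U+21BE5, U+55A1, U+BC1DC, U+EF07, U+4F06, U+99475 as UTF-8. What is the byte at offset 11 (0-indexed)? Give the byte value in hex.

U+21BE5 → 4-byte form F0 A1 AF A5 at offsets 0–3.
U+55A1 → 3-byte form E5 96 A1 at offsets 4–6.
U+BC1DC → 4-byte form F2 BC 87 9C at offsets 7–10.
U+EF07 → 3-byte form EE BC 87 at offsets 11–13.
Offset 11 falls in char 4's range; it's byte 1 of EE BC 87 = 0xEE.

0xEE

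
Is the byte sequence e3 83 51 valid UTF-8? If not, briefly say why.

invalid (non-continuation byte where continuation expected)

Leading byte 0xE3 = 11100011 → 3-byte form.
Byte 3 is 0x51 = 01010001, which is not 10xxxxxx — expected a continuation byte.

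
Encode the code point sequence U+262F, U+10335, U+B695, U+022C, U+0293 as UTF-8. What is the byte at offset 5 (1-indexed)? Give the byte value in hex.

0x90

1-indexed offset 5 is 0-indexed offset 4.
U+262F → 3-byte form E2 98 AF at offsets 0–2.
U+10335 → 4-byte form F0 90 8C B5 at offsets 3–6.
Offset 4 falls in char 2's range; it's byte 2 of F0 90 8C B5 = 0x90.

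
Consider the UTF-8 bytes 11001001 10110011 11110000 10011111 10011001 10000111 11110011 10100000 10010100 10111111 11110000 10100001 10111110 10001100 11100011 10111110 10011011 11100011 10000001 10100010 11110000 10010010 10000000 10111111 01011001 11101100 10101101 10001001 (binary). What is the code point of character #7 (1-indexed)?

U+1203F

Offset 0: leading byte 0xC9 = 11001001 → 2-byte char #1 = C9 B3.
Offset 2: leading byte 0xF0 = 11110000 → 4-byte char #2 = F0 9F 99 87.
Offset 6: leading byte 0xF3 = 11110011 → 4-byte char #3 = F3 A0 94 BF.
Offset 10: leading byte 0xF0 = 11110000 → 4-byte char #4 = F0 A1 BE 8C.
Offset 14: leading byte 0xE3 = 11100011 → 3-byte char #5 = E3 BE 9B.
Offset 17: leading byte 0xE3 = 11100011 → 3-byte char #6 = E3 81 A2.
Offset 20: leading byte 0xF0 = 11110000 → 4-byte char #7 = F0 92 80 BF.
Leading byte 0xF0 = 11110000 matches 11110xxx → 4-byte sequence.
Byte 1: 0xF0 = 11110000, payload 000 (3 bits).
Byte 2: 0x92 = 10010010 (10xxxxxx ✓), payload 010010.
Byte 3: 0x80 = 10000000 (10xxxxxx ✓), payload 000000.
Byte 4: 0xBF = 10111111 (10xxxxxx ✓), payload 111111.
Concatenate: 000010010000000111111 = 0x1203F (21 bits → U+1203F).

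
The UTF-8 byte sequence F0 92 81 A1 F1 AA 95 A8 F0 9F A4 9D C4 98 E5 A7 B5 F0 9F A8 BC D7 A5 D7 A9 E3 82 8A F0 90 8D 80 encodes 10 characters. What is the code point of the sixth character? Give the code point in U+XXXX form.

Offset 0: leading byte 0xF0 = 11110000 → 4-byte char #1 = F0 92 81 A1.
Offset 4: leading byte 0xF1 = 11110001 → 4-byte char #2 = F1 AA 95 A8.
Offset 8: leading byte 0xF0 = 11110000 → 4-byte char #3 = F0 9F A4 9D.
Offset 12: leading byte 0xC4 = 11000100 → 2-byte char #4 = C4 98.
Offset 14: leading byte 0xE5 = 11100101 → 3-byte char #5 = E5 A7 B5.
Offset 17: leading byte 0xF0 = 11110000 → 4-byte char #6 = F0 9F A8 BC.
Leading byte 0xF0 = 11110000 matches 11110xxx → 4-byte sequence.
Byte 1: 0xF0 = 11110000, payload 000 (3 bits).
Byte 2: 0x9F = 10011111 (10xxxxxx ✓), payload 011111.
Byte 3: 0xA8 = 10101000 (10xxxxxx ✓), payload 101000.
Byte 4: 0xBC = 10111100 (10xxxxxx ✓), payload 111100.
Concatenate: 000011111101000111100 = 0x1FA3C (21 bits → U+1FA3C).

U+1FA3C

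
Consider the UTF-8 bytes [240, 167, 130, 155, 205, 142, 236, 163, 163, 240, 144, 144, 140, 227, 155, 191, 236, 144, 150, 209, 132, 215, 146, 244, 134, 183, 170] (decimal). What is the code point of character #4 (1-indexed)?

Offset 0: leading byte 0xF0 = 11110000 → 4-byte char #1 = F0 A7 82 9B.
Offset 4: leading byte 0xCD = 11001101 → 2-byte char #2 = CD 8E.
Offset 6: leading byte 0xEC = 11101100 → 3-byte char #3 = EC A3 A3.
Offset 9: leading byte 0xF0 = 11110000 → 4-byte char #4 = F0 90 90 8C.
Leading byte 0xF0 = 11110000 matches 11110xxx → 4-byte sequence.
Byte 1: 0xF0 = 11110000, payload 000 (3 bits).
Byte 2: 0x90 = 10010000 (10xxxxxx ✓), payload 010000.
Byte 3: 0x90 = 10010000 (10xxxxxx ✓), payload 010000.
Byte 4: 0x8C = 10001100 (10xxxxxx ✓), payload 001100.
Concatenate: 000010000010000001100 = 0x1040C (21 bits → U+1040C).

U+1040C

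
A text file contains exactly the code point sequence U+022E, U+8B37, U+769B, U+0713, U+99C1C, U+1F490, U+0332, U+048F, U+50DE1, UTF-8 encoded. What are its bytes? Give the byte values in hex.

C8 AE E8 AC B7 E7 9A 9B DC 93 F2 99 B0 9C F0 9F 92 90 CC B2 D2 8F F1 90 B7 A1

U+022E: 2-byte form → C8 AE.
U+8B37: 3-byte form → E8 AC B7.
U+769B: 3-byte form → E7 9A 9B.
U+0713: 2-byte form → DC 93.
U+99C1C: 4-byte form → F2 99 B0 9C.
U+1F490: 4-byte form → F0 9F 92 90.
U+0332: 2-byte form → CC B2.
U+048F: 2-byte form → D2 8F.
U+50DE1: 4-byte form → F1 90 B7 A1.
Concatenated (26 bytes): C8 AE E8 AC B7 E7 9A 9B DC 93 F2 99 B0 9C F0 9F 92 90 CC B2 D2 8F F1 90 B7 A1.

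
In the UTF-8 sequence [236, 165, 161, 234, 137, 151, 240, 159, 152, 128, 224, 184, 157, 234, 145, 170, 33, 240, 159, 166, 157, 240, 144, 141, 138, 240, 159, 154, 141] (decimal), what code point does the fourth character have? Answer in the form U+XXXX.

U+0E1D

Offset 0: leading byte 0xEC = 11101100 → 3-byte char #1 = EC A5 A1.
Offset 3: leading byte 0xEA = 11101010 → 3-byte char #2 = EA 89 97.
Offset 6: leading byte 0xF0 = 11110000 → 4-byte char #3 = F0 9F 98 80.
Offset 10: leading byte 0xE0 = 11100000 → 3-byte char #4 = E0 B8 9D.
Leading byte 0xE0 = 11100000 matches 1110xxxx → 3-byte sequence.
Byte 1: 0xE0 = 11100000, payload 0000 (4 bits).
Byte 2: 0xB8 = 10111000 (10xxxxxx ✓), payload 111000.
Byte 3: 0x9D = 10011101 (10xxxxxx ✓), payload 011101.
Concatenate: 0000111000011101 = 0xE1D (16 bits → U+0E1D).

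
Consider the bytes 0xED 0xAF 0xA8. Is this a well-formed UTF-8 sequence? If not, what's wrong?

Structurally a 3-byte sequence; payload = 0xDBE8.
But 0xDBE8 is in U+D800–U+DFFF, the surrogate range. Surrogates are not Unicode scalar values and are forbidden in UTF-8.

invalid (encodes a surrogate (U+D800–U+DFFF))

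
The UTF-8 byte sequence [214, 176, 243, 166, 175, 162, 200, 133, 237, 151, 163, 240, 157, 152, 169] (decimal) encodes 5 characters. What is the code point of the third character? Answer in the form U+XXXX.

U+0205

Offset 0: leading byte 0xD6 = 11010110 → 2-byte char #1 = D6 B0.
Offset 2: leading byte 0xF3 = 11110011 → 4-byte char #2 = F3 A6 AF A2.
Offset 6: leading byte 0xC8 = 11001000 → 2-byte char #3 = C8 85.
Leading byte 0xC8 = 11001000 matches 110xxxxx → 2-byte sequence.
Byte 1: 0xC8 = 11001000, payload 01000 (5 bits).
Byte 2: 0x85 = 10000101 (10xxxxxx ✓), payload 000101.
Concatenate: 01000000101 = 0x205 (11 bits → U+0205).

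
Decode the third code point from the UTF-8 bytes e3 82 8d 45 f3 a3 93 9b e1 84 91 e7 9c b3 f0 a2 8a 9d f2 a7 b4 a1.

Offset 0: leading byte 0xE3 = 11100011 → 3-byte char #1 = E3 82 8D.
Offset 3: leading byte 0x45 = 01000101 → 1-byte char #2 = 45.
Offset 4: leading byte 0xF3 = 11110011 → 4-byte char #3 = F3 A3 93 9B.
Leading byte 0xF3 = 11110011 matches 11110xxx → 4-byte sequence.
Byte 1: 0xF3 = 11110011, payload 011 (3 bits).
Byte 2: 0xA3 = 10100011 (10xxxxxx ✓), payload 100011.
Byte 3: 0x93 = 10010011 (10xxxxxx ✓), payload 010011.
Byte 4: 0x9B = 10011011 (10xxxxxx ✓), payload 011011.
Concatenate: 011100011010011011011 = 0xE34DB (21 bits → U+E34DB).

U+E34DB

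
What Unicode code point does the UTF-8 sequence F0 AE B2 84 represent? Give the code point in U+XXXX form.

Leading byte 0xF0 = 11110000 matches 11110xxx → 4-byte sequence.
Byte 1: 0xF0 = 11110000, payload 000 (3 bits).
Byte 2: 0xAE = 10101110 (10xxxxxx ✓), payload 101110.
Byte 3: 0xB2 = 10110010 (10xxxxxx ✓), payload 110010.
Byte 4: 0x84 = 10000100 (10xxxxxx ✓), payload 000100.
Concatenate: 000101110110010000100 = 0x2EC84 (21 bits → U+2EC84).

U+2EC84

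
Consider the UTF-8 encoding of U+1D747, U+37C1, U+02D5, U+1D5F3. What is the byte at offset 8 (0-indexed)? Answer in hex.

U+1D747 → 4-byte form F0 9D 9D 87 at offsets 0–3.
U+37C1 → 3-byte form E3 9F 81 at offsets 4–6.
U+02D5 → 2-byte form CB 95 at offsets 7–8.
Offset 8 falls in char 3's range; it's byte 2 of CB 95 = 0x95.

0x95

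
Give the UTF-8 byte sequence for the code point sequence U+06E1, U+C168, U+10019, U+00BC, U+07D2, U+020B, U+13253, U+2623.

U+06E1: 2-byte form → DB A1.
U+C168: 3-byte form → EC 85 A8.
U+10019: 4-byte form → F0 90 80 99.
U+00BC: 2-byte form → C2 BC.
U+07D2: 2-byte form → DF 92.
U+020B: 2-byte form → C8 8B.
U+13253: 4-byte form → F0 93 89 93.
U+2623: 3-byte form → E2 98 A3.
Concatenated (22 bytes): DB A1 EC 85 A8 F0 90 80 99 C2 BC DF 92 C8 8B F0 93 89 93 E2 98 A3.

DB A1 EC 85 A8 F0 90 80 99 C2 BC DF 92 C8 8B F0 93 89 93 E2 98 A3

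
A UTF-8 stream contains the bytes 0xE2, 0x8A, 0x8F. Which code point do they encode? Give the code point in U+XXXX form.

Leading byte 0xE2 = 11100010 matches 1110xxxx → 3-byte sequence.
Byte 1: 0xE2 = 11100010, payload 0010 (4 bits).
Byte 2: 0x8A = 10001010 (10xxxxxx ✓), payload 001010.
Byte 3: 0x8F = 10001111 (10xxxxxx ✓), payload 001111.
Concatenate: 0010001010001111 = 0x228F (16 bits → U+228F).

U+228F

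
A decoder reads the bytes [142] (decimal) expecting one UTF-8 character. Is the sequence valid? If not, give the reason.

Byte 0x8E = 10001110 has the form 10xxxxxx — a continuation byte — but there is no preceding leading byte.

invalid (continuation byte with no leading byte)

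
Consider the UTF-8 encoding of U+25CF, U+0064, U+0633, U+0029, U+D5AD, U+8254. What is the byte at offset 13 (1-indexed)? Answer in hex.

1-indexed offset 13 is 0-indexed offset 12.
U+25CF → 3-byte form E2 97 8F at offsets 0–2.
U+0064 → 1-byte form 64 at offsets 3–3.
U+0633 → 2-byte form D8 B3 at offsets 4–5.
U+0029 → 1-byte form 29 at offsets 6–6.
U+D5AD → 3-byte form ED 96 AD at offsets 7–9.
U+8254 → 3-byte form E8 89 94 at offsets 10–12.
Offset 12 falls in char 6's range; it's byte 3 of E8 89 94 = 0x94.

0x94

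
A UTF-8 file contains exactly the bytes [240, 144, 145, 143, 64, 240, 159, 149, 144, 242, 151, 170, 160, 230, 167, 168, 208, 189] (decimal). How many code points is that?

6

Byte at offset 0: 0xF0 = 11110000 → 4-byte char (#1). Advance 4.
Byte at offset 4: 0x40 = 01000000 → 1-byte char (#2). Advance 1.
Byte at offset 5: 0xF0 = 11110000 → 4-byte char (#3). Advance 4.
Byte at offset 9: 0xF2 = 11110010 → 4-byte char (#4). Advance 4.
Byte at offset 13: 0xE6 = 11100110 → 3-byte char (#5). Advance 3.
Byte at offset 16: 0xD0 = 11010000 → 2-byte char (#6). Advance 2.
Reached end at offset 18 after 6 code points.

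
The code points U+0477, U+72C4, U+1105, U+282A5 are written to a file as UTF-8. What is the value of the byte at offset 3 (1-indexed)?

1-indexed offset 3 is 0-indexed offset 2.
U+0477 → 2-byte form D1 B7 at offsets 0–1.
U+72C4 → 3-byte form E7 8B 84 at offsets 2–4.
Offset 2 falls in char 2's range; it's byte 1 of E7 8B 84 = 0xE7.

0xE7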